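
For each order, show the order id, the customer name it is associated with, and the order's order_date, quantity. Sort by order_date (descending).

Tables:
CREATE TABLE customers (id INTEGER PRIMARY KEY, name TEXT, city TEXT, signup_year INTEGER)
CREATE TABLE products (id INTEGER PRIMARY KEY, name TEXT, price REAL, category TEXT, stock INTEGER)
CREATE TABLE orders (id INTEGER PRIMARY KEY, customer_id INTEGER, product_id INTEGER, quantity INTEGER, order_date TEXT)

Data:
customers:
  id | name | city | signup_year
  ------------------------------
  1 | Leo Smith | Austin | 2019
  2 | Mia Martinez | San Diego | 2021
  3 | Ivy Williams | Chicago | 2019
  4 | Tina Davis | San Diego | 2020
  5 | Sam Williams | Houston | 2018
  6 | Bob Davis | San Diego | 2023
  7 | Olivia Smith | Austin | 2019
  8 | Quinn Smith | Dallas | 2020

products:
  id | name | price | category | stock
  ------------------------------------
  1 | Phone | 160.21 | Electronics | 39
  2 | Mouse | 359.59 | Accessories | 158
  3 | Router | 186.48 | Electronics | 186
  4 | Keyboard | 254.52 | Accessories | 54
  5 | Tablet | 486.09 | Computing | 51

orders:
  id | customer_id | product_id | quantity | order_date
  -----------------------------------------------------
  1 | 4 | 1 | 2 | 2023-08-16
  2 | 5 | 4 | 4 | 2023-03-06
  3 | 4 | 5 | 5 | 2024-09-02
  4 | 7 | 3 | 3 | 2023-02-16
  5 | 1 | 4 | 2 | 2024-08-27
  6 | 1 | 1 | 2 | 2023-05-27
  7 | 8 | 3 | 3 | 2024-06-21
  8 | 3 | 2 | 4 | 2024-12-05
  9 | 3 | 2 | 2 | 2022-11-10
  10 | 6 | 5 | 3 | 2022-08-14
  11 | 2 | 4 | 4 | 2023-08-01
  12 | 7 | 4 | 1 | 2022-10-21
SELECT c.id, p.name AS customer, c.order_date, c.quantity FROM orders c JOIN customers p ON c.customer_id = p.id ORDER BY c.order_date DESC

Execution result:
id | customer | order_date | quantity
8 | Ivy Williams | 2024-12-05 | 4
3 | Tina Davis | 2024-09-02 | 5
5 | Leo Smith | 2024-08-27 | 2
7 | Quinn Smith | 2024-06-21 | 3
1 | Tina Davis | 2023-08-16 | 2
11 | Mia Martinez | 2023-08-01 | 4
6 | Leo Smith | 2023-05-27 | 2
2 | Sam Williams | 2023-03-06 | 4
4 | Olivia Smith | 2023-02-16 | 3
9 | Ivy Williams | 2022-11-10 | 2
12 | Olivia Smith | 2022-10-21 | 1
10 | Bob Davis | 2022-08-14 | 3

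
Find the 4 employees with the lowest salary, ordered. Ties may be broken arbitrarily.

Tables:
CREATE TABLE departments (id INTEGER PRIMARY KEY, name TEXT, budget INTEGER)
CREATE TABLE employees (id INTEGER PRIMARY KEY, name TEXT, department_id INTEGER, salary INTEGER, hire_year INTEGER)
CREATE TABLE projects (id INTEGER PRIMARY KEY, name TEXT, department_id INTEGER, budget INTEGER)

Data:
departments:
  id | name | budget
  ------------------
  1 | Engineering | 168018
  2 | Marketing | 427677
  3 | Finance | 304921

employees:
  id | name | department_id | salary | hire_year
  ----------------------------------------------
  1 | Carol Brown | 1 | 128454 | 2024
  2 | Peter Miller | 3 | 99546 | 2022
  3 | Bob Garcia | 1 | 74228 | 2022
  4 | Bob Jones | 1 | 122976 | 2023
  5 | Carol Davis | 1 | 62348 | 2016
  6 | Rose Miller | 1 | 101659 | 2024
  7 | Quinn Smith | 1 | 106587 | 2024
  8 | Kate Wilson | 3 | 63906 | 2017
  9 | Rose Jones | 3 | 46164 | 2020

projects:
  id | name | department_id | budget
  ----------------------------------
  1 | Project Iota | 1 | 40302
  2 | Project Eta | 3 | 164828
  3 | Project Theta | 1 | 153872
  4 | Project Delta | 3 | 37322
SELECT name, salary FROM employees ORDER BY salary ASC LIMIT 4

Execution result:
name | salary
Rose Jones | 46164
Carol Davis | 62348
Kate Wilson | 63906
Bob Garcia | 74228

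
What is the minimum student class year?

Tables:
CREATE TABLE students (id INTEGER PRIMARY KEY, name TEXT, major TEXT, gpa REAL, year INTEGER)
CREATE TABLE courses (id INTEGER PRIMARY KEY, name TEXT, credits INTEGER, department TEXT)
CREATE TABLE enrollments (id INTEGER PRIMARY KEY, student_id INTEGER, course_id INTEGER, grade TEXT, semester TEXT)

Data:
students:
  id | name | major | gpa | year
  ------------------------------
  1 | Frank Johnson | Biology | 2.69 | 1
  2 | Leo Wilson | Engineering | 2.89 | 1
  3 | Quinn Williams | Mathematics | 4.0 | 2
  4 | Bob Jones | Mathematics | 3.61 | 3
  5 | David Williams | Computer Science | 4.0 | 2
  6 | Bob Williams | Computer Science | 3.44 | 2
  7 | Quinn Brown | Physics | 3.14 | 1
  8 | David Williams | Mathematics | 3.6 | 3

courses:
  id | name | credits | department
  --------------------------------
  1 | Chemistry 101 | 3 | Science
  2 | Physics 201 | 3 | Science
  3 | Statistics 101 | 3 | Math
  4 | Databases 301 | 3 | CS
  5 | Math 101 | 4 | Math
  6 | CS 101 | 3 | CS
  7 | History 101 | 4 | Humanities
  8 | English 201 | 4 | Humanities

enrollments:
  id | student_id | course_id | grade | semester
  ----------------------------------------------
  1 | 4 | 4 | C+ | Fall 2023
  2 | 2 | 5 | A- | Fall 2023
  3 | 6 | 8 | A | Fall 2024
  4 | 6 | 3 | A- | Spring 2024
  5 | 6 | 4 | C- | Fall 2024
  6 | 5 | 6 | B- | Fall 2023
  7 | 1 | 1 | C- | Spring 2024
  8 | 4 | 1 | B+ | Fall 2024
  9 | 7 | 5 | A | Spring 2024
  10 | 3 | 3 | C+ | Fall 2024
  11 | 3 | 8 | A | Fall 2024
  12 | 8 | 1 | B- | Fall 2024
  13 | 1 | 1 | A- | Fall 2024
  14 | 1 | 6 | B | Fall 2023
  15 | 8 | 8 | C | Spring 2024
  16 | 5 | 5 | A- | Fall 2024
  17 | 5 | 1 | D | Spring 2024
SELECT MIN(year) FROM students

Execution result:
1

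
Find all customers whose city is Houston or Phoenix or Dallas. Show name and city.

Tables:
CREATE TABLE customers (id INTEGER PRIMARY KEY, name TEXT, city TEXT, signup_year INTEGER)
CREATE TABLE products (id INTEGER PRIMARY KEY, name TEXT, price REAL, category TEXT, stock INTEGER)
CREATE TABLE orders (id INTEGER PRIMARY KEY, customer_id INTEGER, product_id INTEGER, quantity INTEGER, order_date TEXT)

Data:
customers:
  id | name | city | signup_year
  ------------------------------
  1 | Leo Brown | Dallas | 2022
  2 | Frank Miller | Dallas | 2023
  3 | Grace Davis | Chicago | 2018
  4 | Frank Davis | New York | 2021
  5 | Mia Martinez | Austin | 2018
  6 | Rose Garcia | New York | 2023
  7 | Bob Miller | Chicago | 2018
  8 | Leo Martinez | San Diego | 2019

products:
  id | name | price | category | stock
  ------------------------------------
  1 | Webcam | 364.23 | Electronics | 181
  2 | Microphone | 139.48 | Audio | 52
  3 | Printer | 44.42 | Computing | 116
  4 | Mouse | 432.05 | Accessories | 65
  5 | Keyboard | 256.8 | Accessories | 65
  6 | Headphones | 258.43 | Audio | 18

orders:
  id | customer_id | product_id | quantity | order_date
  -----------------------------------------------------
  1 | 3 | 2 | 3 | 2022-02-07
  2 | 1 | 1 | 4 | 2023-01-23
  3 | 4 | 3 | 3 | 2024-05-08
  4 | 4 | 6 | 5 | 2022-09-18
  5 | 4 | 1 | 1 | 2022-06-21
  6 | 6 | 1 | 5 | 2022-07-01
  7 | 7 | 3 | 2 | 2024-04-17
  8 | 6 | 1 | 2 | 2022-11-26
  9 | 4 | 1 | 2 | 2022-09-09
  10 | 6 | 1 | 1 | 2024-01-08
SELECT name, city FROM customers WHERE city IN ('Houston', 'Phoenix', 'Dallas')

Execution result:
name | city
Leo Brown | Dallas
Frank Miller | Dallas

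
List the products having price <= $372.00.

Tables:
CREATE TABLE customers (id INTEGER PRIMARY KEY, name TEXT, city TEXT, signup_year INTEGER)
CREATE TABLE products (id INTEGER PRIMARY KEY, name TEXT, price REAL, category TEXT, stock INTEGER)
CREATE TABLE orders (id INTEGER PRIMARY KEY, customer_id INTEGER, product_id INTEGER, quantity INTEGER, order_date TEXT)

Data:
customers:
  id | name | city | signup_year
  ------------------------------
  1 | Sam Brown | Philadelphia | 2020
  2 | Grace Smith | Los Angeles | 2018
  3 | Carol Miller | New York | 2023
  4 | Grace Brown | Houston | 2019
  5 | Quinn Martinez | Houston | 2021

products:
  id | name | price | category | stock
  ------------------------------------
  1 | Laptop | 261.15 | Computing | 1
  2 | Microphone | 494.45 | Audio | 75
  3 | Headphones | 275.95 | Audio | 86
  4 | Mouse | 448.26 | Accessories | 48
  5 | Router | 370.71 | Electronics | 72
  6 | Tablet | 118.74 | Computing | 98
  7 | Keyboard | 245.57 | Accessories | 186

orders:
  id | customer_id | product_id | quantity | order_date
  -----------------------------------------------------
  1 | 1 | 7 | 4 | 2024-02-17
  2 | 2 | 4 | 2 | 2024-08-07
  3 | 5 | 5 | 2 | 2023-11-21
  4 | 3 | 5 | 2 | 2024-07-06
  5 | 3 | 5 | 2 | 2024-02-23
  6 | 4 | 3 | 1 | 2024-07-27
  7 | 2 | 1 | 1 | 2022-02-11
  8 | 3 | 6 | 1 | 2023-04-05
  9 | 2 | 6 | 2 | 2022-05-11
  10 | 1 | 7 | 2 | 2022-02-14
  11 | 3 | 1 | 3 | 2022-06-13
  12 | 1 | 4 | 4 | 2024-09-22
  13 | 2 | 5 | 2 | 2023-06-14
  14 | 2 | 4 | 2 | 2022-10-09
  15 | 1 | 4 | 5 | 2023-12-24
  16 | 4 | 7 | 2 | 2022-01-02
SELECT name, price FROM products WHERE price <= 372.0

Execution result:
name | price
Laptop | 261.15
Headphones | 275.95
Router | 370.71
Tablet | 118.74
Keyboard | 245.57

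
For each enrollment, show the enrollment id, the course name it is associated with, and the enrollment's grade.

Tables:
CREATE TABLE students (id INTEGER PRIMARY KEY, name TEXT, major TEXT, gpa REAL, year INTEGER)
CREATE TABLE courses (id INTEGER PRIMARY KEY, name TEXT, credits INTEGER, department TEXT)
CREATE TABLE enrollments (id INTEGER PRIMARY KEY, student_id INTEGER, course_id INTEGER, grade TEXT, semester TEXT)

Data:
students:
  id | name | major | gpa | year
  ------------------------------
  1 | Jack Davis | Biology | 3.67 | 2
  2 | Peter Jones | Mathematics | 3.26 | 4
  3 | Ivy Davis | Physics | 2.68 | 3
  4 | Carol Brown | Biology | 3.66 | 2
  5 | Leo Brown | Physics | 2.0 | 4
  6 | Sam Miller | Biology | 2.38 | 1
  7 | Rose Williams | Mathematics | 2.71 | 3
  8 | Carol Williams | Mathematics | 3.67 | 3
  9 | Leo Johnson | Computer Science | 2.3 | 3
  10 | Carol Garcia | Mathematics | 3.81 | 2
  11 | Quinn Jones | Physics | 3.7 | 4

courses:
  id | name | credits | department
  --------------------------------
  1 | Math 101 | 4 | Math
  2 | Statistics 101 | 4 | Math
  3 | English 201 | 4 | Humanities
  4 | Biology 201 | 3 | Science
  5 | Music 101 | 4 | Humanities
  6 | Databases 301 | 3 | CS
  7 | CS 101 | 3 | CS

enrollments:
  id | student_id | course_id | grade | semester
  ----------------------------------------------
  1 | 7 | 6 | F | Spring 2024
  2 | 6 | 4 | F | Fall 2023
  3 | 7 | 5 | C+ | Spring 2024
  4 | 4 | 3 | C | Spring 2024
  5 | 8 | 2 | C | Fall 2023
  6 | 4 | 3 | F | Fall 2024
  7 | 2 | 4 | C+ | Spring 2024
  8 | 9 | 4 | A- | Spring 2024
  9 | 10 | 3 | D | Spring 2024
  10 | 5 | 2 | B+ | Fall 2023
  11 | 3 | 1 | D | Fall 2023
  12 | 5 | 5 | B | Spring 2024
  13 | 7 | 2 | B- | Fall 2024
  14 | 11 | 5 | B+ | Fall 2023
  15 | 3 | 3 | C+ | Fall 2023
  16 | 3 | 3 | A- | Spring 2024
SELECT c.id, p.name AS course, c.grade FROM enrollments c JOIN courses p ON c.course_id = p.id

Execution result:
id | course | grade
1 | Databases 301 | F
2 | Biology 201 | F
3 | Music 101 | C+
4 | English 201 | C
5 | Statistics 101 | C
6 | English 201 | F
7 | Biology 201 | C+
8 | Biology 201 | A-
9 | English 201 | D
10 | Statistics 101 | B+
11 | Math 101 | D
12 | Music 101 | B
13 | Statistics 101 | B-
14 | Music 101 | B+
15 | English 201 | C+
16 | English 201 | A-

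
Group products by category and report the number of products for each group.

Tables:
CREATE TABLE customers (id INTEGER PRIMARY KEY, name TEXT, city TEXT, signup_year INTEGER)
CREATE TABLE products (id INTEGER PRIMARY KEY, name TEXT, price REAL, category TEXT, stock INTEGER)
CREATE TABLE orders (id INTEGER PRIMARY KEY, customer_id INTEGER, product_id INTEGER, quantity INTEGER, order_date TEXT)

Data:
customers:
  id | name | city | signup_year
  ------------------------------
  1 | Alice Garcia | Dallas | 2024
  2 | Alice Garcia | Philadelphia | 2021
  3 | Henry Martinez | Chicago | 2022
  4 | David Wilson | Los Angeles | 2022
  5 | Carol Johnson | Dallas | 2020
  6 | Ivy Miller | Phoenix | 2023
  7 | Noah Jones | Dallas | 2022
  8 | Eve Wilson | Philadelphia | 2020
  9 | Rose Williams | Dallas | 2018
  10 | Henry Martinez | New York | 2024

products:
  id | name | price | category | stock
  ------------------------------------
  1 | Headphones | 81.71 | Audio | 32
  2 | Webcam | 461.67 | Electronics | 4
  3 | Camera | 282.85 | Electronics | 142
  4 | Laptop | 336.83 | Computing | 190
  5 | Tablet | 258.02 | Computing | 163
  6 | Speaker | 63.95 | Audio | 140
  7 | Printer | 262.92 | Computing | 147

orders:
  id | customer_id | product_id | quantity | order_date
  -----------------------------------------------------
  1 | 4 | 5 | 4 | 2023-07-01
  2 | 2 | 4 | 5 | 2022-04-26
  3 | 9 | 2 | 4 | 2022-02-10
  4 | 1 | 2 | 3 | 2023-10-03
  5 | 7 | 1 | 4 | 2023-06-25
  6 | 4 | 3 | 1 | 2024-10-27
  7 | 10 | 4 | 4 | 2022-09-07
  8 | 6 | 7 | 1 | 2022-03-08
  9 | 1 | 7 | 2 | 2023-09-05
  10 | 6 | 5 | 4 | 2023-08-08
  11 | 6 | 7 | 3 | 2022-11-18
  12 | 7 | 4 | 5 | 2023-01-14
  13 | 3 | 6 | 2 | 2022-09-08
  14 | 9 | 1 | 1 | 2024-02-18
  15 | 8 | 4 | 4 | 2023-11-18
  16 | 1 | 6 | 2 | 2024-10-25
SELECT category, COUNT(*) AS n FROM products GROUP BY category

Execution result:
category | n
Audio | 2
Computing | 3
Electronics | 2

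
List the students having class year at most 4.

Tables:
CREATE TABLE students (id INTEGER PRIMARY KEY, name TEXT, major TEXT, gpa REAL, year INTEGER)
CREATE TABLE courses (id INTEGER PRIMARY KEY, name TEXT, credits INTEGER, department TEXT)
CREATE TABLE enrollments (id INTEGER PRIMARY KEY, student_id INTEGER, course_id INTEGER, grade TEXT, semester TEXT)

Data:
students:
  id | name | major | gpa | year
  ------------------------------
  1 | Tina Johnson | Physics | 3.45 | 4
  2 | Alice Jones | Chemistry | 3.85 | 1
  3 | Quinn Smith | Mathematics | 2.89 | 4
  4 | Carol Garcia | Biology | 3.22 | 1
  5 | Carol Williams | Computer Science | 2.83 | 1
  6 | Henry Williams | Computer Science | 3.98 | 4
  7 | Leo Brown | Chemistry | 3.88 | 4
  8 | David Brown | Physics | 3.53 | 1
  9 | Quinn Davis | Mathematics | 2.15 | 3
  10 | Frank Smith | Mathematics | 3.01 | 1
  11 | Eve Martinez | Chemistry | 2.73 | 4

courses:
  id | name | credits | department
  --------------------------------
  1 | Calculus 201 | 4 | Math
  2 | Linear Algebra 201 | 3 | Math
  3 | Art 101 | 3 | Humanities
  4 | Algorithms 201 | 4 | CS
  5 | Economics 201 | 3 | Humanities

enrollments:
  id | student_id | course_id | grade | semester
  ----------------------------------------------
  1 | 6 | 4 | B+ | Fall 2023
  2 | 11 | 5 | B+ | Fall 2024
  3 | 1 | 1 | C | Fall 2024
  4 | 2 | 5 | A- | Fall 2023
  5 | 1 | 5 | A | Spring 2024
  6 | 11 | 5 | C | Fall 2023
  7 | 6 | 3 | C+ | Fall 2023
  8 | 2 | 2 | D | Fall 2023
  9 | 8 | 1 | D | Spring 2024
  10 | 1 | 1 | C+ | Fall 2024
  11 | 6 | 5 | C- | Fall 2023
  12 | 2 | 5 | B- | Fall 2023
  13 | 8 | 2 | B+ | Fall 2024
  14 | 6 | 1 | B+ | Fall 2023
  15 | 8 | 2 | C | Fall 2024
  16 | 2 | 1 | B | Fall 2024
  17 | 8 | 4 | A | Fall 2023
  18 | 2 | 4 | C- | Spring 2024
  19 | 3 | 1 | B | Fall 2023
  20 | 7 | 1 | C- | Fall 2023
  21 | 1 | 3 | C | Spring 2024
SELECT name, year FROM students WHERE year <= 4

Execution result:
name | year
Tina Johnson | 4
Alice Jones | 1
Quinn Smith | 4
Carol Garcia | 1
Carol Williams | 1
Henry Williams | 4
Leo Brown | 4
David Brown | 1
Quinn Davis | 3
Frank Smith | 1
Eve Martinez | 4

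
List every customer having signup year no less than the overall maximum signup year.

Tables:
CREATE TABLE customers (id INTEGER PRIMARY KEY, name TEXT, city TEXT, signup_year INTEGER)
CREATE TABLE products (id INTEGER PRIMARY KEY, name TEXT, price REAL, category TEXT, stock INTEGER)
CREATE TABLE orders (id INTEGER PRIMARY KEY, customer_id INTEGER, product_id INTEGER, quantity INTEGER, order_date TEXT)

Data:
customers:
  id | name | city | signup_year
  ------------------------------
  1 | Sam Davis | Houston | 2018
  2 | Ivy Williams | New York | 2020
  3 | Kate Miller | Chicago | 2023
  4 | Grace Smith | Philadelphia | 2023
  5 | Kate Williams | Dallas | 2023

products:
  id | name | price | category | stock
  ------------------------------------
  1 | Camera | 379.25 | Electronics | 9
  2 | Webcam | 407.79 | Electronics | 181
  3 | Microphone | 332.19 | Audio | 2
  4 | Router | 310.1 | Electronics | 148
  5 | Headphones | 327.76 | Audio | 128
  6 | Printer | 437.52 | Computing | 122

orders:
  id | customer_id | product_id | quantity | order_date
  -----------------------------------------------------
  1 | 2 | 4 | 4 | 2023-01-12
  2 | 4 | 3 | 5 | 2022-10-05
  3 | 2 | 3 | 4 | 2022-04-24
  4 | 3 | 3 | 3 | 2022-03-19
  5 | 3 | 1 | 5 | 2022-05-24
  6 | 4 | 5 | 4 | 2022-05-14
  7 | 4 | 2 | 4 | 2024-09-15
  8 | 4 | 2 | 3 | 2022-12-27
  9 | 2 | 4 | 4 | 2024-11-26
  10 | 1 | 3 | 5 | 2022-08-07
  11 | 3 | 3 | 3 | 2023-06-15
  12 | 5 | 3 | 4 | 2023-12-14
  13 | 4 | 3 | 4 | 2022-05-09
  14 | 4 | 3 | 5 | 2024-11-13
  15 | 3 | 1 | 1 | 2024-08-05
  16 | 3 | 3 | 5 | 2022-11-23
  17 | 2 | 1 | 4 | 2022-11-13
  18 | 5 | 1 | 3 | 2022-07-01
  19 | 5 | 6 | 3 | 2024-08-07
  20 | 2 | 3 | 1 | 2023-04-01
SELECT name, signup_year FROM customers WHERE signup_year >= (SELECT MAX(signup_year) FROM customers)

Execution result:
name | signup_year
Kate Miller | 2023
Grace Smith | 2023
Kate Williams | 2023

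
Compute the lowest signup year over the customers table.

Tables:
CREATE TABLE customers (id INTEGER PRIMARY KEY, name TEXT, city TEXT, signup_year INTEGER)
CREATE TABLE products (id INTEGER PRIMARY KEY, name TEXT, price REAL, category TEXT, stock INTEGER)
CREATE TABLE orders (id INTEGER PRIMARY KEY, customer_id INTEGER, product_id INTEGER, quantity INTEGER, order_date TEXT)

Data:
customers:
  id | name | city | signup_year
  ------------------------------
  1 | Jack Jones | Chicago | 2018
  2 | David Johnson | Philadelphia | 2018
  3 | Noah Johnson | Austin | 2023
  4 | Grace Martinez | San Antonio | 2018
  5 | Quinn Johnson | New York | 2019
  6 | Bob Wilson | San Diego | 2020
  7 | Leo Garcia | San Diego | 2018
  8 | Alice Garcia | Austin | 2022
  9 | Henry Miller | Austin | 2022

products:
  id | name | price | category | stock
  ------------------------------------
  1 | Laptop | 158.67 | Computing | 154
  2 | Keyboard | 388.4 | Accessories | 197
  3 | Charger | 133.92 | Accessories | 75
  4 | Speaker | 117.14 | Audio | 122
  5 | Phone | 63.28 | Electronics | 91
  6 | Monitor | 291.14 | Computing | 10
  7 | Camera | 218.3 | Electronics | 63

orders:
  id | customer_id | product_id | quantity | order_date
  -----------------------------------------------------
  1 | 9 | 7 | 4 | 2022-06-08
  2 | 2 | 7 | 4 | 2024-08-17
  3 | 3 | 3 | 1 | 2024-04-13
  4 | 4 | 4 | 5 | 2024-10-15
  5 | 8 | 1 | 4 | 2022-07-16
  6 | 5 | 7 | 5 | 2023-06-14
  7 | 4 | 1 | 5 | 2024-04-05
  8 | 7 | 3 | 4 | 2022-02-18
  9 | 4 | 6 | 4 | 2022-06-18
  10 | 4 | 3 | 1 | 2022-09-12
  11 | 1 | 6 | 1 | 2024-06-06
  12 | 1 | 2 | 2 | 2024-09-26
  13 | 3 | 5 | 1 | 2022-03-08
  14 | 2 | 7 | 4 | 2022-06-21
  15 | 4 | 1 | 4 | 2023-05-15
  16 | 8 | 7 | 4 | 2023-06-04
SELECT MIN(signup_year) FROM customers

Execution result:
2018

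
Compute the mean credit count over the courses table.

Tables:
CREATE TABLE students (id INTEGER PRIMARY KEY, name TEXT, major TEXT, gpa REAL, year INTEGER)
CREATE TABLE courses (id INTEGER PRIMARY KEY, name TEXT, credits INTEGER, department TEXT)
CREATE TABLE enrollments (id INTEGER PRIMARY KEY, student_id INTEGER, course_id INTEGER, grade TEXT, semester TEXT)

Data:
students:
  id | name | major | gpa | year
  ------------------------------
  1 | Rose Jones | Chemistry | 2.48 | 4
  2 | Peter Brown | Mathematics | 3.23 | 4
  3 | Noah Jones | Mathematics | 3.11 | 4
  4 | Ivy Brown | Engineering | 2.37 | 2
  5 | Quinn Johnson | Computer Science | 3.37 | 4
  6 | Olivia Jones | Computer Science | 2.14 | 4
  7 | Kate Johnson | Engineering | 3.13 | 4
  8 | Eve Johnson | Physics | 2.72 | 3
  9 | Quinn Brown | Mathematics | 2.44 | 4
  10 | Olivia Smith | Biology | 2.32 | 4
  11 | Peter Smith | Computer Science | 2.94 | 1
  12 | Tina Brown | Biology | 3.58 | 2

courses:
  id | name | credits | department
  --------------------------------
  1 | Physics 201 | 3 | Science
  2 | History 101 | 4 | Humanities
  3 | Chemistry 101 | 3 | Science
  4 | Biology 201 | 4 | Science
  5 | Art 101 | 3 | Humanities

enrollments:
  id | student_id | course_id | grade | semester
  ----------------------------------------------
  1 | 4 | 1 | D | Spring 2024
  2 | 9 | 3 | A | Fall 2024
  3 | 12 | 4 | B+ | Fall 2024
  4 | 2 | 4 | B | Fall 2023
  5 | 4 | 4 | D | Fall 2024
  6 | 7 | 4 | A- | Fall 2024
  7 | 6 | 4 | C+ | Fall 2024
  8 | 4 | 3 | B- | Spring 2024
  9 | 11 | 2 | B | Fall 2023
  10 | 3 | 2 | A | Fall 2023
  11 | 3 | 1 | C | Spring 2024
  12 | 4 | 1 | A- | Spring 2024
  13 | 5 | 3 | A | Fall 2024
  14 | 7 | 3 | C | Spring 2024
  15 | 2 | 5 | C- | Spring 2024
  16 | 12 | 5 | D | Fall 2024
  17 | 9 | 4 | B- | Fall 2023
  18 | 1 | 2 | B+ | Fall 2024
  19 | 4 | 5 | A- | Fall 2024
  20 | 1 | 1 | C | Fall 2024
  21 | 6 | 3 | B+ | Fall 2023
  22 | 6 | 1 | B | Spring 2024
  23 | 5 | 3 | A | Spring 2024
SELECT AVG(credits) FROM courses

Execution result:
3.40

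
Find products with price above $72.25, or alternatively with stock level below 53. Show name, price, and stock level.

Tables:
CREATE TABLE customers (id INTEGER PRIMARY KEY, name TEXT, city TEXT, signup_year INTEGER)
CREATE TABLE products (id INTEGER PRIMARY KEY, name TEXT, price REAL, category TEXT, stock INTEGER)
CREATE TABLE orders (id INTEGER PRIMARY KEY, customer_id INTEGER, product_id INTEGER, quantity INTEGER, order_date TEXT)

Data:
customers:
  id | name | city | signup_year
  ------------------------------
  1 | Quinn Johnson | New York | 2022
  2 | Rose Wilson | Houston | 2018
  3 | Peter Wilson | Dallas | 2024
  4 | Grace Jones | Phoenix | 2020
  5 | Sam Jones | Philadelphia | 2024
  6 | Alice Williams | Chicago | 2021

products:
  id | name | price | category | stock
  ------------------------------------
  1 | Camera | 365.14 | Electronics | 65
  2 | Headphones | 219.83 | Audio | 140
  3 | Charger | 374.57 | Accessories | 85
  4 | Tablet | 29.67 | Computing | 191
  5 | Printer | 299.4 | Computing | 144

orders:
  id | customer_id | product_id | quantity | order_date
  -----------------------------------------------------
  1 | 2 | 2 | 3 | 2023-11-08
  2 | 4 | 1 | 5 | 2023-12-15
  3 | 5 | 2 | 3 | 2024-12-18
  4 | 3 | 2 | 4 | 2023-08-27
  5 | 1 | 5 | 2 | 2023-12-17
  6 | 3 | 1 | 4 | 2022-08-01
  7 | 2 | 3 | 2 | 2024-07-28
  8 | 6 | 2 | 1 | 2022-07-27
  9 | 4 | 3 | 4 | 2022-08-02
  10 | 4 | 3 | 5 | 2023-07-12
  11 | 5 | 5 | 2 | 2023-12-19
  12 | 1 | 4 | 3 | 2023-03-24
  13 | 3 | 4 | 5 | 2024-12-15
SELECT name, price, stock FROM products WHERE price > 72.25 OR stock < 53

Execution result:
name | price | stock
Camera | 365.14 | 65
Headphones | 219.83 | 140
Charger | 374.57 | 85
Printer | 299.40 | 144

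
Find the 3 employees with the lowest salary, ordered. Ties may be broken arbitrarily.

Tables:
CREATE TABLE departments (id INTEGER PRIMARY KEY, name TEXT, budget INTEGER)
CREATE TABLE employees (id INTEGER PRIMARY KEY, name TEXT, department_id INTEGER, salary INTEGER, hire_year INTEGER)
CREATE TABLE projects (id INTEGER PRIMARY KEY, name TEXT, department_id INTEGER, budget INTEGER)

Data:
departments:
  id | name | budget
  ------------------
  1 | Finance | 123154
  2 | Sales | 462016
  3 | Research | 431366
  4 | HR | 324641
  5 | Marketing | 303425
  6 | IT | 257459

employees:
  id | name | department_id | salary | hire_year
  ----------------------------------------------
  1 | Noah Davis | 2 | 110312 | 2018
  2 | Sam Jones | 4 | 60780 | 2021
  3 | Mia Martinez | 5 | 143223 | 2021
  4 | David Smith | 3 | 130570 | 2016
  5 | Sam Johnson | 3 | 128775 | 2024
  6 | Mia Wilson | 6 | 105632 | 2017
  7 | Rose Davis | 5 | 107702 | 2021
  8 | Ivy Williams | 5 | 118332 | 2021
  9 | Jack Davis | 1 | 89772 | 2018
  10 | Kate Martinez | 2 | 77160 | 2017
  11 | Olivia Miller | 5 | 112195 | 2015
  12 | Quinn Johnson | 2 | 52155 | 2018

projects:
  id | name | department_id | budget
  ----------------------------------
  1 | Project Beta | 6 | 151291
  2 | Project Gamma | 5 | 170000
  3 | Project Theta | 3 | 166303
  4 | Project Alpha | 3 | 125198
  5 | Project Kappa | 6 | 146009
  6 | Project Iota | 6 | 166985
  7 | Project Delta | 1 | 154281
SELECT name, salary FROM employees ORDER BY salary ASC LIMIT 3

Execution result:
name | salary
Quinn Johnson | 52155
Sam Jones | 60780
Kate Martinez | 77160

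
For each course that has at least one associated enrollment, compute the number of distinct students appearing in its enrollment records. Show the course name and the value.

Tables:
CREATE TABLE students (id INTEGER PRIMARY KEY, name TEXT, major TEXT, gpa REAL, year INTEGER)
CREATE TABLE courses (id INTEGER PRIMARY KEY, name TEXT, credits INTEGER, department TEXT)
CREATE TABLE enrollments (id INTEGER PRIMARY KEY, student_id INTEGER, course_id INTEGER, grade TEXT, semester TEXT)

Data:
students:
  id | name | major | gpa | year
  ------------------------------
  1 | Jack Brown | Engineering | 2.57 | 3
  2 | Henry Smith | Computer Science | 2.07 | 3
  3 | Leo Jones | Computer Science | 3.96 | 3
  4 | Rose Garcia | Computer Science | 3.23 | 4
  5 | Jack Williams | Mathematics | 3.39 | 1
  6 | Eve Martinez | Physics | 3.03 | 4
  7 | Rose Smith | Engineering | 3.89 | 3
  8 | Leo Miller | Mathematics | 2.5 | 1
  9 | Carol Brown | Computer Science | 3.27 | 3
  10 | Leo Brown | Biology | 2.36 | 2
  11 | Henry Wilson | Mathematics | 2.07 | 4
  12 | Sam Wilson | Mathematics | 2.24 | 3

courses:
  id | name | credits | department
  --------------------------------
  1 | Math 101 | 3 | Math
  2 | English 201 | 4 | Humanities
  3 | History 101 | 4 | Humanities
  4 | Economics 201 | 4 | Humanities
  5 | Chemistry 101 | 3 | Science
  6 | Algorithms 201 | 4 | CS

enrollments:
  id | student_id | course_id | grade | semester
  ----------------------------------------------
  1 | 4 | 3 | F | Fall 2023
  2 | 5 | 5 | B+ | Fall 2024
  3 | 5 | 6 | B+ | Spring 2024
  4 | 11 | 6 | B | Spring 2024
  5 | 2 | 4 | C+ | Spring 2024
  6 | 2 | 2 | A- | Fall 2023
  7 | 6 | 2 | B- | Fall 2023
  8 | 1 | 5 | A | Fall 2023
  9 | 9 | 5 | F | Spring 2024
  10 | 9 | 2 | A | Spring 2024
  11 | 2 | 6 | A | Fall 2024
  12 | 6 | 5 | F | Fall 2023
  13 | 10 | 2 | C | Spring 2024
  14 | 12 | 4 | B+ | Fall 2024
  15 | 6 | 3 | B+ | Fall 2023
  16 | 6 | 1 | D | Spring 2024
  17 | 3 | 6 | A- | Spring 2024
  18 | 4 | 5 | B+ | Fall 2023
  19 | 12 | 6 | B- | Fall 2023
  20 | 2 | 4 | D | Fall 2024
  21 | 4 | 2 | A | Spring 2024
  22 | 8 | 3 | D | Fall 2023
SELECT p.name, COUNT(DISTINCT c.student_id) AS distinct_student_count FROM enrollments c JOIN courses p ON c.course_id = p.id GROUP BY p.id, p.name

Execution result:
name | distinct_student_count
Math 101 | 1
English 201 | 5
History 101 | 3
Economics 201 | 2
Chemistry 101 | 5
Algorithms 201 | 5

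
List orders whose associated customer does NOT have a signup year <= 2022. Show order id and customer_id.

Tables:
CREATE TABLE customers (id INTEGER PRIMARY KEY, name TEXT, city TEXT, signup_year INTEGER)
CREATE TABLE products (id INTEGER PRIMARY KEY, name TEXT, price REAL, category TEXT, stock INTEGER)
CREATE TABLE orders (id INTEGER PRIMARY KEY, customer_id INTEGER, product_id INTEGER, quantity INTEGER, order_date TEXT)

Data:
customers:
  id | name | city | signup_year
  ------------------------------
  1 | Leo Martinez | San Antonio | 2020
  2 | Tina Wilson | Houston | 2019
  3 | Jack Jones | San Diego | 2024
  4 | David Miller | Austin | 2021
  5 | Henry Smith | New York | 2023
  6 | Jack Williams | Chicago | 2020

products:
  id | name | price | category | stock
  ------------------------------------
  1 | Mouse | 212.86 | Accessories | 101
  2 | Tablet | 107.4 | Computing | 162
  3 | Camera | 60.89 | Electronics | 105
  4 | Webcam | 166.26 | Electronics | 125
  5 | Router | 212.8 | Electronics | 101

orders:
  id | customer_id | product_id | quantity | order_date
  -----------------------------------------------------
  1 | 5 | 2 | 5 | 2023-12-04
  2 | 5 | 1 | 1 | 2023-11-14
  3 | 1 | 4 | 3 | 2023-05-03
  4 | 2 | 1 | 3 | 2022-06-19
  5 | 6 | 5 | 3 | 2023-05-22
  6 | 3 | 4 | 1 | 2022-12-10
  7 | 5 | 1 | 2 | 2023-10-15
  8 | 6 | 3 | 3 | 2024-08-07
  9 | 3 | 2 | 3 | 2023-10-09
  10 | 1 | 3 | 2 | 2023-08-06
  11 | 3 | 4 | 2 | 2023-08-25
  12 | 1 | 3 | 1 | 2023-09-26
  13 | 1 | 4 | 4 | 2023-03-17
SELECT id, customer_id FROM orders WHERE customer_id NOT IN (SELECT id FROM customers WHERE signup_year <= 2022)

Execution result:
id | customer_id
1 | 5
2 | 5
6 | 3
7 | 5
9 | 3
11 | 3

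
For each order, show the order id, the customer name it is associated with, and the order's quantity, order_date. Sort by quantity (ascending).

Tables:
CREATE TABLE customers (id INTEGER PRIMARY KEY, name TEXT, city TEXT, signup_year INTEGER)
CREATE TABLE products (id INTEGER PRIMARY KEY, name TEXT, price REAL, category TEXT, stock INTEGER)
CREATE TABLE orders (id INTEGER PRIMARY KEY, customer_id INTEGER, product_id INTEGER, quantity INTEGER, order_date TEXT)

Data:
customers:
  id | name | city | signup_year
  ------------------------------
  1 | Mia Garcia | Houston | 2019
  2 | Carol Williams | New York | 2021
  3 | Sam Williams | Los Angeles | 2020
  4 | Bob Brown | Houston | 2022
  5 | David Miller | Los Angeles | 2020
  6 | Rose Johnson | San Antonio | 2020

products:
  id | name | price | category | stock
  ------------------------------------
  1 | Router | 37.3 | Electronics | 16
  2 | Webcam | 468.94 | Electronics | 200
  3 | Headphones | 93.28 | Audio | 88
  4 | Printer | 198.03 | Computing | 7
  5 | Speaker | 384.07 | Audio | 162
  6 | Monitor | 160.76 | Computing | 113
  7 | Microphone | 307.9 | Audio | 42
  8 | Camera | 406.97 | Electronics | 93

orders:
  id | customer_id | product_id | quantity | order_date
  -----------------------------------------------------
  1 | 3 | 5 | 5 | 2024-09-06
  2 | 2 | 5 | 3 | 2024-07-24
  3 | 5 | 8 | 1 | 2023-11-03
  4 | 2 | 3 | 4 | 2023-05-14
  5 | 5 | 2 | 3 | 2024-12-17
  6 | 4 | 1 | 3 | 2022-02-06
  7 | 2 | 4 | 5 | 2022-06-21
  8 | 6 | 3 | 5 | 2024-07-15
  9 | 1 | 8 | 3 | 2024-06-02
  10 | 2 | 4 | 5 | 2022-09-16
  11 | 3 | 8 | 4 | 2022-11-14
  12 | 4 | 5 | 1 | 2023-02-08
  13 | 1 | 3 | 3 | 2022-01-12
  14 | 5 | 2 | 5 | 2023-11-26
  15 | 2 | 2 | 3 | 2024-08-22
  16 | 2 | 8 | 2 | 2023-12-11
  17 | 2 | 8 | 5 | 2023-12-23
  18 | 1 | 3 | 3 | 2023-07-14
SELECT c.id, p.name AS customer, c.quantity, c.order_date FROM orders c JOIN customers p ON c.customer_id = p.id ORDER BY c.quantity ASC

Execution result:
id | customer | quantity | order_date
3 | David Miller | 1 | 2023-11-03
12 | Bob Brown | 1 | 2023-02-08
16 | Carol Williams | 2 | 2023-12-11
2 | Carol Williams | 3 | 2024-07-24
5 | David Miller | 3 | 2024-12-17
6 | Bob Brown | 3 | 2022-02-06
9 | Mia Garcia | 3 | 2024-06-02
13 | Mia Garcia | 3 | 2022-01-12
15 | Carol Williams | 3 | 2024-08-22
18 | Mia Garcia | 3 | 2023-07-14
4 | Carol Williams | 4 | 2023-05-14
11 | Sam Williams | 4 | 2022-11-14
1 | Sam Williams | 5 | 2024-09-06
7 | Carol Williams | 5 | 2022-06-21
8 | Rose Johnson | 5 | 2024-07-15
10 | Carol Williams | 5 | 2022-09-16
14 | David Miller | 5 | 2023-11-26
17 | Carol Williams | 5 | 2023-12-23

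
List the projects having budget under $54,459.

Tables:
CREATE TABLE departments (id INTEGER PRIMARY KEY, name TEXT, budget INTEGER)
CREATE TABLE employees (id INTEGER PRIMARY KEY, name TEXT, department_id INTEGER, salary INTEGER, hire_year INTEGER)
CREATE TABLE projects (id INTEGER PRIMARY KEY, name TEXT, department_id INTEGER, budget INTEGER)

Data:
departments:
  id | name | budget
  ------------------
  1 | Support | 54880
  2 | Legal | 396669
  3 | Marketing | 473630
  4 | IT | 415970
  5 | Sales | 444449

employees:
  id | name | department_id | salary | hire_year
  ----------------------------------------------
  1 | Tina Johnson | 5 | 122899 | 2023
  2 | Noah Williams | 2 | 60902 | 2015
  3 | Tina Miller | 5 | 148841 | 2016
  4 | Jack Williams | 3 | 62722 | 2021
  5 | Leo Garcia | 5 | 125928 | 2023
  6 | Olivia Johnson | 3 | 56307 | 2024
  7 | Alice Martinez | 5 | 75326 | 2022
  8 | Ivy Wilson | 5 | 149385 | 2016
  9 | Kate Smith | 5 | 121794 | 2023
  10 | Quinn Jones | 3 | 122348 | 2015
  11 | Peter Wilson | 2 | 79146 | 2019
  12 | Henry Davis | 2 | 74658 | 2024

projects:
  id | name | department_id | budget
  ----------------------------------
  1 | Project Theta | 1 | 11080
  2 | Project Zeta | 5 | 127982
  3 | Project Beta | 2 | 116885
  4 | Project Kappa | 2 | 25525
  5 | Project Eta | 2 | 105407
SELECT name, budget FROM projects WHERE budget < 54459

Execution result:
name | budget
Project Theta | 11080
Project Kappa | 25525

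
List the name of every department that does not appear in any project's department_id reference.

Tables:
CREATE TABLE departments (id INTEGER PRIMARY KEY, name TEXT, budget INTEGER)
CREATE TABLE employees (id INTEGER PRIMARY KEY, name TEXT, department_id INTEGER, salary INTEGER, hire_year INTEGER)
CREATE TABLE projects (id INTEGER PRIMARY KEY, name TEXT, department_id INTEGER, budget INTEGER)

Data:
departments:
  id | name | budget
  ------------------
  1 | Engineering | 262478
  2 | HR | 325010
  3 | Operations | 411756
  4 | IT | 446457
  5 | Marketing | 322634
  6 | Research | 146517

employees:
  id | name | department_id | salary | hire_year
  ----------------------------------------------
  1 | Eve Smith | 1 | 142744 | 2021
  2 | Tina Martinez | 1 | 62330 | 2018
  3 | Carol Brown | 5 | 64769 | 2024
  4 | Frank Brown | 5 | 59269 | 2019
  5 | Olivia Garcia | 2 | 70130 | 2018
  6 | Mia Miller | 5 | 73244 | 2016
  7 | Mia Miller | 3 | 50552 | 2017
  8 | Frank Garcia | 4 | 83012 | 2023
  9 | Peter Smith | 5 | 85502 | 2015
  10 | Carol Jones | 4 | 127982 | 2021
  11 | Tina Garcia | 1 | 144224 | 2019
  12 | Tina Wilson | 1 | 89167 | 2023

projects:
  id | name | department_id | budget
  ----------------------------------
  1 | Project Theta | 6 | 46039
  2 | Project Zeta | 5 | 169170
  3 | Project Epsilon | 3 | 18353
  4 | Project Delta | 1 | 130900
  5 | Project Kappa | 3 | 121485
SELECT p.name FROM departments p LEFT JOIN projects c ON c.department_id = p.id WHERE c.id IS NULL

Execution result:
name
HR
IT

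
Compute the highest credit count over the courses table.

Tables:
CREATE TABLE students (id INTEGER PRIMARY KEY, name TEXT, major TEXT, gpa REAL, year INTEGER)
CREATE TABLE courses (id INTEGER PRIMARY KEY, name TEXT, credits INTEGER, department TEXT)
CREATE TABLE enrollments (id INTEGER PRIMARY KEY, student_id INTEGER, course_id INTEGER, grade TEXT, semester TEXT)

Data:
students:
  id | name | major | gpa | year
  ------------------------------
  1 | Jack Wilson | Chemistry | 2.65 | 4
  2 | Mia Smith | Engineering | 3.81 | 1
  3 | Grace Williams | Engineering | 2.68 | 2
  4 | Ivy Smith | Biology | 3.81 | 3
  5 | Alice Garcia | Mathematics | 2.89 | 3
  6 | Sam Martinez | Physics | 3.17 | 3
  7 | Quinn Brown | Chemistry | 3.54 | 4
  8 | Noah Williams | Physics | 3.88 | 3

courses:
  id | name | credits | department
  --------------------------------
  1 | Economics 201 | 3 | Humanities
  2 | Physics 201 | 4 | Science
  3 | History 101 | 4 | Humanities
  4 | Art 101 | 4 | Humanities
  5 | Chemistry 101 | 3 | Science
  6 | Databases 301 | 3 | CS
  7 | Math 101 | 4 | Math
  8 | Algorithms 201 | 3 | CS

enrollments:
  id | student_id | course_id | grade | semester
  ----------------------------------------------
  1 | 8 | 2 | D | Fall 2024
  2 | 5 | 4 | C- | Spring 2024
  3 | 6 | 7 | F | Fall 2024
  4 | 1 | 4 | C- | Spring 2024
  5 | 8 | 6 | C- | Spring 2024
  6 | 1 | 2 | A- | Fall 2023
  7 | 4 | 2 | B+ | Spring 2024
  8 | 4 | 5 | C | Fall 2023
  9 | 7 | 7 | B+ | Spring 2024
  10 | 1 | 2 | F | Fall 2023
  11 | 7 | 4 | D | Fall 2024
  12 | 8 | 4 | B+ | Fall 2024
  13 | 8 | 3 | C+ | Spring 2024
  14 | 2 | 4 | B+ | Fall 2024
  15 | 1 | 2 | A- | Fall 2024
SELECT MAX(credits) FROM courses

Execution result:
4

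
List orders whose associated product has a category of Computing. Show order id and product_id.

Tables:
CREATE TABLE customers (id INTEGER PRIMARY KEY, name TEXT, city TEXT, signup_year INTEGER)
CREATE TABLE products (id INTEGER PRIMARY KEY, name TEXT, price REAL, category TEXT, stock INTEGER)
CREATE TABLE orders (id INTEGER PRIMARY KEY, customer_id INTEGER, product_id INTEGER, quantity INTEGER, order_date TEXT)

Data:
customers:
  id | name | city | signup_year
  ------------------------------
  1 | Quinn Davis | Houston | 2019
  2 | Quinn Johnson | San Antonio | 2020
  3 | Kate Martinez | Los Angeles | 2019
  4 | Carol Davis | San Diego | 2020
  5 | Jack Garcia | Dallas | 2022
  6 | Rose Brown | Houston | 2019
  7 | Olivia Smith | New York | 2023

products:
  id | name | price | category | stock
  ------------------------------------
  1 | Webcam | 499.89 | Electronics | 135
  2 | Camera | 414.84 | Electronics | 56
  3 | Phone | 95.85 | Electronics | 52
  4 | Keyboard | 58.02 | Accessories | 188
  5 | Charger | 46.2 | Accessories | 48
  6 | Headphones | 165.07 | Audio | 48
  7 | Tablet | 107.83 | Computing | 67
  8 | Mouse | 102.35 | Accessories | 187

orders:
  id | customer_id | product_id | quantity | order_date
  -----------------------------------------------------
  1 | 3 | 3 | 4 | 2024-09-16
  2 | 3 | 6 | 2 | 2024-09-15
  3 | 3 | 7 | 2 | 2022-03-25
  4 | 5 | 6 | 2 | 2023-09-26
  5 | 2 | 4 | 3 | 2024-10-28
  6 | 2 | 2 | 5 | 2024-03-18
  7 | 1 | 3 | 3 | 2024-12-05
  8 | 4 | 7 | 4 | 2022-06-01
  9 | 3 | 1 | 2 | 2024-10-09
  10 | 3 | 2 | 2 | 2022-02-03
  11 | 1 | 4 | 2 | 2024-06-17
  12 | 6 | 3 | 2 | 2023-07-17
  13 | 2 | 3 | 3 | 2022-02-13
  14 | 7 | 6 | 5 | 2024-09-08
SELECT id, product_id FROM orders WHERE product_id IN (SELECT id FROM products WHERE category = 'Computing')

Execution result:
id | product_id
3 | 7
8 | 7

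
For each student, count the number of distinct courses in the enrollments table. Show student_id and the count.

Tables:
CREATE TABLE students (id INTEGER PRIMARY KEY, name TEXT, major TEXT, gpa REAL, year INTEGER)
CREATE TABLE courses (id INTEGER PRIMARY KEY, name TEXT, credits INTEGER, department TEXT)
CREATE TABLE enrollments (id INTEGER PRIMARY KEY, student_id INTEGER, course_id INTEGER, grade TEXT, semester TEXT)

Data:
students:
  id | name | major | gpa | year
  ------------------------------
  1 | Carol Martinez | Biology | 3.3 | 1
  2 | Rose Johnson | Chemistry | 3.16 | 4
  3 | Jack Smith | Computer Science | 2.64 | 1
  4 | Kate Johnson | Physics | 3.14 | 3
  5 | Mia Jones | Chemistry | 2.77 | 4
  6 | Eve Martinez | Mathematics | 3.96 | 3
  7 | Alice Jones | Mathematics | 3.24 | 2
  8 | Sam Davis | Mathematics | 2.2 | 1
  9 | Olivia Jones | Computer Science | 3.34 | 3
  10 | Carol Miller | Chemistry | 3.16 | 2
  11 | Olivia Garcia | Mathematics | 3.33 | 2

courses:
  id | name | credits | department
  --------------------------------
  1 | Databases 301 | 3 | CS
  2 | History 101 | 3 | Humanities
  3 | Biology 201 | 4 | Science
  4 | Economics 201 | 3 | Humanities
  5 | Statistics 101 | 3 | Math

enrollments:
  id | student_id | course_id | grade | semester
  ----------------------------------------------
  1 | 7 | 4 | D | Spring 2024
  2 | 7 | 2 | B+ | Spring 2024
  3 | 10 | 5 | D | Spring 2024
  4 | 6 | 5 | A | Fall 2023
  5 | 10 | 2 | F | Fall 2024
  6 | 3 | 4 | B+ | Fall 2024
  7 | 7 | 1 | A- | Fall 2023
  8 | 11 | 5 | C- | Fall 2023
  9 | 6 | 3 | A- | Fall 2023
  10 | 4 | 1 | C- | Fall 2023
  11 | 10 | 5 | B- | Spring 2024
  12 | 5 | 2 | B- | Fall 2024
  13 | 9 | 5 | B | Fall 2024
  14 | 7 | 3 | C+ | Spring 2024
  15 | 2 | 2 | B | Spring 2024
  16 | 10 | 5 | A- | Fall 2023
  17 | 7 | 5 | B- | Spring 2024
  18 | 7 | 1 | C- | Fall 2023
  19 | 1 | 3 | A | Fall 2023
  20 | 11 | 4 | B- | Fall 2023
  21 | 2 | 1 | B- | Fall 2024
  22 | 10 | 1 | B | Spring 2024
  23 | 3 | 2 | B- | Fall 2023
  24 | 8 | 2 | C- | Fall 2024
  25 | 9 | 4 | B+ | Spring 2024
SELECT student_id, COUNT(DISTINCT course_id) AS distinct_course_count FROM enrollments GROUP BY student_id

Execution result:
student_id | distinct_course_count
1 | 1
2 | 2
3 | 2
4 | 1
5 | 1
6 | 2
7 | 5
8 | 1
9 | 2
10 | 3
11 | 2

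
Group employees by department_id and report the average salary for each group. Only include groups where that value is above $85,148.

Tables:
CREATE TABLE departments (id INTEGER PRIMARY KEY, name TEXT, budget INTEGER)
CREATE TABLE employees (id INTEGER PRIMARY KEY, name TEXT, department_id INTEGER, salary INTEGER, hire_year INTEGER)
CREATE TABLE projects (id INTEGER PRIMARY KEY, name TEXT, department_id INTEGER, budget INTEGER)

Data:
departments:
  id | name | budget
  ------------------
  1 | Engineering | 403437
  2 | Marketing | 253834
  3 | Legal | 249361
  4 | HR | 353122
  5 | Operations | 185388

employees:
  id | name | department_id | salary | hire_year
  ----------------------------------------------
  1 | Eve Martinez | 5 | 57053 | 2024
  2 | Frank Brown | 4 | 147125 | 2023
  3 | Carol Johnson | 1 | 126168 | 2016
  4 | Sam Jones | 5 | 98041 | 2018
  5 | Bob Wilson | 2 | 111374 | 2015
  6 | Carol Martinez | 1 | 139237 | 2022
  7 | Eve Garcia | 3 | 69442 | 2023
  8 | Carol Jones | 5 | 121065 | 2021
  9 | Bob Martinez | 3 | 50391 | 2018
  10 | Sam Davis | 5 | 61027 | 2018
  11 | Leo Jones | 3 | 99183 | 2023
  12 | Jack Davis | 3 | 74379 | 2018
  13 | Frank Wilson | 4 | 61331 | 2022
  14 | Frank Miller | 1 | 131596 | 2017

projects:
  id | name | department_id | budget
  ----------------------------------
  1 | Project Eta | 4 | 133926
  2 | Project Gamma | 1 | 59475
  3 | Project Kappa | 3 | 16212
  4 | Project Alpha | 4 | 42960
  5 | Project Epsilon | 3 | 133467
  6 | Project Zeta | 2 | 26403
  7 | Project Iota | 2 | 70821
SELECT department_id, AVG(salary) AS avg_salary FROM employees GROUP BY department_id HAVING AVG(salary) > 85148

Execution result:
department_id | avg_salary
1 | 132333.67
2 | 111374.00
4 | 104228.00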